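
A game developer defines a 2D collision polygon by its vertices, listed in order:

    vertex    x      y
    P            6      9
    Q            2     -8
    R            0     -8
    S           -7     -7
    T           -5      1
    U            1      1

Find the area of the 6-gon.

Apply Gauss's area formula: 2A = Σ (x_i·y_{i+1} − x_{i+1}·y_i), indices taken mod 6.
Σ = (-66) + (-16) + (-56) + (-42) + (-6) + (3) = -183
Area = |Σ|/2 = 91.5.

91.5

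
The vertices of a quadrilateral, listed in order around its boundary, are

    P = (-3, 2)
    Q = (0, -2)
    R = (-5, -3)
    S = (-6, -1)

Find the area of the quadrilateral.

Apply the shoelace (surveyor's) formula: 2A = Σ (x_i·y_{i+1} − x_{i+1}·y_i), indices taken mod 4.
Cross-terms: 6, -10, -13, -15  ⇒  Σ = -32
Area = |Σ|/2 = 16.

16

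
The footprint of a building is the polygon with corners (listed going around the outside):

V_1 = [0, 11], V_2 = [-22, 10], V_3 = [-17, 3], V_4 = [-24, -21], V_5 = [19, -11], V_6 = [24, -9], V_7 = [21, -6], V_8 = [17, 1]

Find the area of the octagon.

943

Apply Gauss's area formula: 2A = Σ (x_i·y_{i+1} − x_{i+1}·y_i), indices taken mod 8.
Cross-terms: 242, 104, 429, 663, 93, 45, 123, 187  ⇒  Σ = 1886
Area = |Σ|/2 = 943.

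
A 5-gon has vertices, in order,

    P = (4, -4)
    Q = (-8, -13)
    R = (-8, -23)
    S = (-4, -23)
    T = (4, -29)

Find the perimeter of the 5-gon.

64

|PQ| = √((-12)² + (-9)²) = √225 = 15
|QR| = √((0)² + (-10)²) = √100 = 10
|RS| = √((4)² + (0)²) = √16 = 4
|ST| = √((8)² + (-6)²) = √100 = 10
|TP| = √((0)² + (25)²) = √625 = 25
Perimeter = 15 + 10 + 4 + 10 + 25 = 64.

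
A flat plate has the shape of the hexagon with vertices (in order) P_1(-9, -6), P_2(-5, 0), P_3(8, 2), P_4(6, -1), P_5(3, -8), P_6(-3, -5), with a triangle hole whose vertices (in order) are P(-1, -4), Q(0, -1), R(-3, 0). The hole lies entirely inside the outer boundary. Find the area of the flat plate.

80.5

Outer boundary:
Apply the shoelace formula: 2A = Σ (x_i·y_{i+1} − x_{i+1}·y_i), indices taken mod 6.
Σ = (-30) + (-10) + (-20) + (-45) + (-39) + (-27) = -171
Area = |Σ|/2 = 85.5.
Hole:
Σ = (1) + (-3) + (12) = 10
Area = |Σ|/2 = 5.
Net area = 85.5 − 5 = 80.5.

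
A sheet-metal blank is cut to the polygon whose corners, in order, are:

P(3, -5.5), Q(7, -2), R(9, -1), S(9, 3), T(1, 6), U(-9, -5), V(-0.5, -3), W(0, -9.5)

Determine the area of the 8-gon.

Apply the shoelace formula: 2A = Σ (x_i·y_{i+1} − x_{i+1}·y_i), indices taken mod 8.
P→Q: (3)(-2) − (7)(-5.5) = 32.5
Q→R: (7)(-1) − (9)(-2) = 11
R→S: (9)(3) − (9)(-1) = 36
S→T: (9)(6) − (1)(3) = 51
T→U: (1)(-5) − (-9)(6) = 49
U→V: (-9)(-3) − (-0.5)(-5) = 24.5
V→W: (-0.5)(-9.5) − (0)(-3) = 4.75
W→P: (0)(-5.5) − (3)(-9.5) = 28.5
Σ = 237.25
Area = |Σ|/2 = 118.625.

118.625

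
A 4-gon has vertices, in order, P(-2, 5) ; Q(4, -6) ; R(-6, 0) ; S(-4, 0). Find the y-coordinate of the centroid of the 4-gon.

-31/48

Apply the shoelace (surveyor's) formula. First the cross-terms c_i = x_i·y_{i+1} − x_{i+1}·y_i:
  -8, -36, 0, -20  ⇒  2A = -64, A = -32.
Then Σ (y_i + y_{i+1})·c_i = 124, so ȳ = 124 / (6·(-32)) = -31/48.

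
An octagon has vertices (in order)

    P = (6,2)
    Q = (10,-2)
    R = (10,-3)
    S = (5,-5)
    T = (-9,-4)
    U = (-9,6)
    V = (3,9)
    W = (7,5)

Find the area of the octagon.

197.5

Apply Gauss's area formula: 2A = Σ (x_i·y_{i+1} − x_{i+1}·y_i), indices taken mod 8.
Σ = (-32) + (-10) + (-35) + (-65) + (-90) + (-99) + (-48) + (-16) = -395
Area = |Σ|/2 = 197.5.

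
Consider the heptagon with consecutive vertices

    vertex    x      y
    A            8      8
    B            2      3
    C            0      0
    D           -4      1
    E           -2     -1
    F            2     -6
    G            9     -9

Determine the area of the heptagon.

104

Apply the shoelace formula: 2A = Σ (x_i·y_{i+1} − x_{i+1}·y_i), indices taken mod 7.
Cross-terms: 8, 0, 0, 6, 14, 36, 144  ⇒  Σ = 208
Area = |Σ|/2 = 104.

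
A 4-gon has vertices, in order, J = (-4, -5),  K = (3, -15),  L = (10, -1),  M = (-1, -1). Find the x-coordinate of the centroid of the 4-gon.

433/159

Apply the shoelace (surveyor's) formula. First the cross-terms c_i = x_i·y_{i+1} − x_{i+1}·y_i:
  75, 147, -11, 1  ⇒  2A = 212, A = 106.
Then Σ (x_i + x_{i+1})·c_i = 1732, so x̄ = 1732 / (6·106) = 433/159.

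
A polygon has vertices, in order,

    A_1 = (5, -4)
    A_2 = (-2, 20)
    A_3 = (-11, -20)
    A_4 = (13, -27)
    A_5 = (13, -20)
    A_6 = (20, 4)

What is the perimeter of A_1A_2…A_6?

140

|A_1A_2| = √((-7)² + (24)²) = √625 = 25
|A_2A_3| = √((-9)² + (-40)²) = √1681 = 41
|A_3A_4| = √((24)² + (-7)²) = √625 = 25
|A_4A_5| = √((0)² + (7)²) = √49 = 7
|A_5A_6| = √((7)² + (24)²) = √625 = 25
|A_6A_1| = √((-15)² + (-8)²) = √289 = 17
Perimeter = 25 + 41 + 25 + 7 + 25 + 17 = 140.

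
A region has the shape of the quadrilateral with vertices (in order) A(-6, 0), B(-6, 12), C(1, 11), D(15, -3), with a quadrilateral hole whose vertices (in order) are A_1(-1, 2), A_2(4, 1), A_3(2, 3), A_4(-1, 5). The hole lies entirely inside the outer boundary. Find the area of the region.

159.5

Outer boundary:
Apply Gauss's area formula: 2A = Σ (x_i·y_{i+1} − x_{i+1}·y_i), indices taken mod 4.
A→B: (-6)(12) − (-6)(0) = -72
B→C: (-6)(11) − (1)(12) = -78
C→D: (1)(-3) − (15)(11) = -168
D→A: (15)(0) − (-6)(-3) = -18
Σ = -336
Area = |Σ|/2 = 168.
Hole:
Apply Gauss's area formula: 2A = Σ (x_i·y_{i+1} − x_{i+1}·y_i), indices taken mod 4.
Σ = (-9) + (10) + (13) + (3) = 17
Area = |Σ|/2 = 8.5.
Net area = 168 − 8.5 = 159.5.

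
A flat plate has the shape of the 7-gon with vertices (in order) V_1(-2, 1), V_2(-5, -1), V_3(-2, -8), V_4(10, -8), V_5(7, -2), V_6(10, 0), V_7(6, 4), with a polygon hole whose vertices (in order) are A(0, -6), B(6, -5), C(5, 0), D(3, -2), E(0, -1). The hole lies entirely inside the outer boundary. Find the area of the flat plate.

101.5

Outer boundary:
Apply the shoelace formula: 2A = Σ (x_i·y_{i+1} − x_{i+1}·y_i), indices taken mod 7.
Σ = (7) + (38) + (96) + (36) + (20) + (40) + (14) = 251
Area = |Σ|/2 = 125.5.
Hole:
Apply the shoelace formula: 2A = Σ (x_i·y_{i+1} − x_{i+1}·y_i), indices taken mod 5.
Cross-terms: 36, 25, -10, -3, 0  ⇒  Σ = 48
Area = |Σ|/2 = 24.
Net area = 125.5 − 24 = 101.5.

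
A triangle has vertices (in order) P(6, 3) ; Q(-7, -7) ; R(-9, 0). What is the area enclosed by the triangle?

55.5

Apply the surveyor's formula: 2A = Σ (x_i·y_{i+1} − x_{i+1}·y_i), indices taken mod 3.
Cross-terms: -21, -63, -27  ⇒  Σ = -111
Area = |Σ|/2 = 55.5.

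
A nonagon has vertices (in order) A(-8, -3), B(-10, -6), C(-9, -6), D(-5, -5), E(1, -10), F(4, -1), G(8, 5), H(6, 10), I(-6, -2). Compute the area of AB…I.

130.5

Σ = (18) + (6) + (15) + (55) + (39) + (28) + (50) + (48) + (2) = 261
Area = |Σ|/2 = 130.5.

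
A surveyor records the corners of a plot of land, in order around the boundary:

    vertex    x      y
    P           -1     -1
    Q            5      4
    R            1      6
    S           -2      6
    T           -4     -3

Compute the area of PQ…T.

38

Apply the shoelace formula: 2A = Σ (x_i·y_{i+1} − x_{i+1}·y_i), indices taken mod 5.
P→Q: (-1)(4) − (5)(-1) = 1
Q→R: (5)(6) − (1)(4) = 26
R→S: (1)(6) − (-2)(6) = 18
S→T: (-2)(-3) − (-4)(6) = 30
T→P: (-4)(-1) − (-1)(-3) = 1
Σ = 76
Area = |Σ|/2 = 38.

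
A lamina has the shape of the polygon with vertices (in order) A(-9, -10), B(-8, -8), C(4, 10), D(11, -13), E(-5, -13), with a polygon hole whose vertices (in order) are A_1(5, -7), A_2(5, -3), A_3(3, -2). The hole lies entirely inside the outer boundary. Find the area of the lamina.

Outer boundary:
Apply the shoelace formula: 2A = Σ (x_i·y_{i+1} − x_{i+1}·y_i), indices taken mod 5.
A→B: (-9)(-8) − (-8)(-10) = -8
B→C: (-8)(10) − (4)(-8) = -48
C→D: (4)(-13) − (11)(10) = -162
D→E: (11)(-13) − (-5)(-13) = -208
E→A: (-5)(-10) − (-9)(-13) = -67
Σ = -493
Area = |Σ|/2 = 246.5.
Hole:
Apply the shoelace formula: 2A = Σ (x_i·y_{i+1} − x_{i+1}·y_i), indices taken mod 3.
A_1→A_2: (5)(-3) − (5)(-7) = 20
A_2→A_3: (5)(-2) − (3)(-3) = -1
A_3→A_1: (3)(-7) − (5)(-2) = -11
Σ = 8
Area = |Σ|/2 = 4.
Net area = 246.5 − 4 = 242.5.

242.5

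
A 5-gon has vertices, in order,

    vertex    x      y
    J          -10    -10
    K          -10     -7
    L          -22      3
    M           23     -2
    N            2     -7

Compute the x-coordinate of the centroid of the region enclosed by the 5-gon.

Apply the surveyor's formula. First the cross-terms c_i = x_i·y_{i+1} − x_{i+1}·y_i:
  -30, -184, -25, -157, -90  ⇒  2A = -486, A = -243.
Then Σ (x_i + x_{i+1})·c_i = 3258, so x̄ = 3258 / (6·(-243)) = -181/81.

-181/81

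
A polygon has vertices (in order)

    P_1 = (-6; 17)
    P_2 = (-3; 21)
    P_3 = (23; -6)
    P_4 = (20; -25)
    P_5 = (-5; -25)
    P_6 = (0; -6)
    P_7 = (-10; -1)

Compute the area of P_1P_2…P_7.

913

Cross-terms: -75, -465, -455, -625, 30, -60, -176  ⇒  Σ = -1826
Area = |Σ|/2 = 913.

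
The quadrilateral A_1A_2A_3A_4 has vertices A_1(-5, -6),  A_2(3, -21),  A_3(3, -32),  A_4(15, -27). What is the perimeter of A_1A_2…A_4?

70

|A_1A_2| = √((8)² + (-15)²) = √289 = 17
|A_2A_3| = √((0)² + (-11)²) = √121 = 11
|A_3A_4| = √((12)² + (5)²) = √169 = 13
|A_4A_1| = √((-20)² + (21)²) = √841 = 29
Perimeter = 17 + 11 + 13 + 29 = 70.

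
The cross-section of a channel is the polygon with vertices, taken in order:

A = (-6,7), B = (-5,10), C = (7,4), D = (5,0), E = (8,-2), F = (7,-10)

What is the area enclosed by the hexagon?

111

Apply the surveyor's formula: 2A = Σ (x_i·y_{i+1} − x_{i+1}·y_i), indices taken mod 6.
Cross-terms: -25, -90, -20, -10, -66, -11  ⇒  Σ = -222
Area = |Σ|/2 = 111.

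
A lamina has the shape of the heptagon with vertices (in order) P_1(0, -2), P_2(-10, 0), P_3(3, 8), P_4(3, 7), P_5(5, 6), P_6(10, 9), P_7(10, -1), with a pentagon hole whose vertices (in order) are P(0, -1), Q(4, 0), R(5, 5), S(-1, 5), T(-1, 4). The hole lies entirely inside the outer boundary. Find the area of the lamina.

Outer boundary:
Apply the surveyor's formula: 2A = Σ (x_i·y_{i+1} − x_{i+1}·y_i), indices taken mod 7.
Σ = (-20) + (-80) + (-3) + (-17) + (-15) + (-100) + (-20) = -255
Area = |Σ|/2 = 127.5.
Hole:
Cross-terms: 4, 20, 30, 1, 1  ⇒  Σ = 56
Area = |Σ|/2 = 28.
Net area = 127.5 − 28 = 99.5.

99.5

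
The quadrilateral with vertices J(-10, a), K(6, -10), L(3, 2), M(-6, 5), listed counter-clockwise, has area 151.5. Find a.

-7

The doubled signed area Σ (x_i y_{i+1} − x_{i+1} y_i) is linear in a.
With a=0 it equals 219; the coefficient of a is -12 (from the two edges through J).
So -12·a + 219 = 2·151.5 = 303 ⇒ a = -7.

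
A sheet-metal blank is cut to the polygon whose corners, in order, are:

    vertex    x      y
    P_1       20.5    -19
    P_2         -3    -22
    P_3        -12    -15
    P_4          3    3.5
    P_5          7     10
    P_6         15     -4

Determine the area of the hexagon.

Σ = (-508) + (-219) + (3) + (5.5) + (-178) + (-203) = -1099.5
Area = |Σ|/2 = 549.75.

549.75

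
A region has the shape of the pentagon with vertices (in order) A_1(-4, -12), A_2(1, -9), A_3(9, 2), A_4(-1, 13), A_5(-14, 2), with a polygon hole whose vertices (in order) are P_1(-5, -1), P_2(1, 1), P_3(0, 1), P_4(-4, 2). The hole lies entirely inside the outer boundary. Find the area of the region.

295.5

Outer boundary:
Apply the shoelace (surveyor's) formula: 2A = Σ (x_i·y_{i+1} − x_{i+1}·y_i), indices taken mod 5.
Cross-terms: 48, 83, 119, 180, 176  ⇒  Σ = 606
Area = |Σ|/2 = 303.
Hole:
Σ = (-4) + (1) + (4) + (14) = 15
Area = |Σ|/2 = 7.5.
Net area = 303 − 7.5 = 295.5.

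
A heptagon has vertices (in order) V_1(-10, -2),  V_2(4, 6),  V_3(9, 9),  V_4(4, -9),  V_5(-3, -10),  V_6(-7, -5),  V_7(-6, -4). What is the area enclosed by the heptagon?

V_1→V_2: (-10)(6) − (4)(-2) = -52
V_2→V_3: (4)(9) − (9)(6) = -18
V_3→V_4: (9)(-9) − (4)(9) = -117
V_4→V_5: (4)(-10) − (-3)(-9) = -67
V_5→V_6: (-3)(-5) − (-7)(-10) = -55
V_6→V_7: (-7)(-4) − (-6)(-5) = -2
V_7→V_1: (-6)(-2) − (-10)(-4) = -28
Σ = -339
Area = |Σ|/2 = 169.5.

169.5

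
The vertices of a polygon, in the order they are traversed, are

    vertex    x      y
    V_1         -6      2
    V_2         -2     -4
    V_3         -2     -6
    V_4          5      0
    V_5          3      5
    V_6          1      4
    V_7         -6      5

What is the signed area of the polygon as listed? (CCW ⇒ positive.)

Apply Gauss's area formula: 2A = Σ (x_i·y_{i+1} − x_{i+1}·y_i), indices taken mod 7.
Σ = (28) + (4) + (30) + (25) + (7) + (29) + (18) = 141
Signed area = Σ/2 = 70.5 (positive ⇒ counter-clockwise traversal).

70.5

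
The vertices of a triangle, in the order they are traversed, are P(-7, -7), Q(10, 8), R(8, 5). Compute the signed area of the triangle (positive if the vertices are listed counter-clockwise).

-10.5

Apply the shoelace (surveyor's) formula: 2A = Σ (x_i·y_{i+1} − x_{i+1}·y_i), indices taken mod 3.
Σ = (14) + (-14) + (-21) = -21
Signed area = Σ/2 = -10.5 (negative ⇒ clockwise traversal).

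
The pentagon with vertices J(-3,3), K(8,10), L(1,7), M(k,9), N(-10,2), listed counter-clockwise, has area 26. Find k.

Write out the shoelace sum; only the two edges meeting at M involve k:
2·Area = [(1·9 − k·7) + (k·2 − (-10)·9)] + -32
       = -5·k + 67 = 52
⇒ k = 3.

3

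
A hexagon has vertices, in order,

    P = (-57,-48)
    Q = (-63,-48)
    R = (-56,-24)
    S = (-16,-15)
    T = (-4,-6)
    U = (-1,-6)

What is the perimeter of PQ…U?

|PQ| = √((-6)² + (0)²) = √36 = 6
|QR| = √((7)² + (24)²) = √625 = 25
|RS| = √((40)² + (9)²) = √1681 = 41
|ST| = √((12)² + (9)²) = √225 = 15
|TU| = √((3)² + (0)²) = √9 = 3
|UP| = √((-56)² + (-42)²) = √4900 = 70
Perimeter = 6 + 25 + 41 + 15 + 3 + 70 = 160.

160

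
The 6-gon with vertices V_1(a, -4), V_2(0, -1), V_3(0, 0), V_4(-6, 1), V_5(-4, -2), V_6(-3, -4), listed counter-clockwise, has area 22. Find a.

The doubled signed area Σ (x_i y_{i+1} − x_{i+1} y_i) is linear in a.
With a=0 it equals 38; the coefficient of a is 3 (from the two edges through V_1).
So 3·a + 38 = 2·22 = 44 ⇒ a = 2.

2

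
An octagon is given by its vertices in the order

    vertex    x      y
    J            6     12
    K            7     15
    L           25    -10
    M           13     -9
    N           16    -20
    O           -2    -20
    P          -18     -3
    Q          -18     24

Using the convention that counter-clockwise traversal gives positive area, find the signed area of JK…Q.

-1105

J→K: (6)(15) − (7)(12) = 6
K→L: (7)(-10) − (25)(15) = -445
L→M: (25)(-9) − (13)(-10) = -95
M→N: (13)(-20) − (16)(-9) = -116
N→O: (16)(-20) − (-2)(-20) = -360
O→P: (-2)(-3) − (-18)(-20) = -354
P→Q: (-18)(24) − (-18)(-3) = -486
Q→J: (-18)(12) − (6)(24) = -360
Σ = -2210
Signed area = Σ/2 = -1105 (negative ⇒ clockwise traversal).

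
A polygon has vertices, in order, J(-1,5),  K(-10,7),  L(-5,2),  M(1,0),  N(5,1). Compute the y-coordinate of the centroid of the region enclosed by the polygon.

268/83

Apply the shoelace formula. First the cross-terms c_i = x_i·y_{i+1} − x_{i+1}·y_i:
  43, 15, -2, 1, 26  ⇒  2A = 83, A = 41.5.
Then Σ (y_i + y_{i+1})·c_i = 804, so ȳ = 804 / (6·41.5) = 268/83.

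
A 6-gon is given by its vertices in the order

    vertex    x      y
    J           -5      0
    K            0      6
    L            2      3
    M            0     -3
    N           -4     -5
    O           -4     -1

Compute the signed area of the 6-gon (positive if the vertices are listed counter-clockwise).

Cross-terms: -30, -12, -6, -12, -16, -5  ⇒  Σ = -81
Signed area = Σ/2 = -40.5 (negative ⇒ clockwise traversal).

-40.5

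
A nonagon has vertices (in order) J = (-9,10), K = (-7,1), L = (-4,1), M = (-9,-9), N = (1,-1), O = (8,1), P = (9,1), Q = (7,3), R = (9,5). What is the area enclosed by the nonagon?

Cross-terms: 61, -3, 45, 18, 9, -1, 20, 8, 135  ⇒  Σ = 292
Area = |Σ|/2 = 146.

146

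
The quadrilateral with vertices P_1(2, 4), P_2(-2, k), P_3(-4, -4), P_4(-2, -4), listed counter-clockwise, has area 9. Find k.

Write out the shoelace sum; only the two edges meeting at P_2 involve k:
2·Area = [(2·k − (-2)·4) + ((-2)·(-4) − (-4)·k)] + 8
       = 6·k + 24 = 18
⇒ k = -1.

-1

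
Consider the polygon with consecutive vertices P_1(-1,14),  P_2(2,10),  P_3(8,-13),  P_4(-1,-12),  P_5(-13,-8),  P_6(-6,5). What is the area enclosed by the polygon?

Cross-terms: -38, -106, -109, -148, -113, -79  ⇒  Σ = -593
Area = |Σ|/2 = 296.5.

296.5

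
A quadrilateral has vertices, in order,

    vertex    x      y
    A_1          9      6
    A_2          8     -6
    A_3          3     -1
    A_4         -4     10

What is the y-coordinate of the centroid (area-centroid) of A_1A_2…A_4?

Apply Gauss's area formula. First the cross-terms c_i = x_i·y_{i+1} − x_{i+1}·y_i:
  -102, 10, 26, -114  ⇒  2A = -180, A = -90.
Then Σ (y_i + y_{i+1})·c_i = -1660, so ȳ = -1660 / (6·(-90)) = 83/27.

83/27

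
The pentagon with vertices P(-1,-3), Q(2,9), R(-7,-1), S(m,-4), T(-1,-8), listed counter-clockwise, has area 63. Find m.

-7

Write out the shoelace sum; only the two edges meeting at S involve m:
2·Area = [((-7)·(-4) − m·(-1)) + (m·(-8) − (-1)·(-4))] + 53
       = -7·m + 77 = 126
⇒ m = -7.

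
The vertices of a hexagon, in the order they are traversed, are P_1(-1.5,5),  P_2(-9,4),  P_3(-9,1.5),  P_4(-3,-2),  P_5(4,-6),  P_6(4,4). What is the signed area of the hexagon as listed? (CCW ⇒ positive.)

88

P_1→P_2: (-1.5)(4) − (-9)(5) = 39
P_2→P_3: (-9)(1.5) − (-9)(4) = 22.5
P_3→P_4: (-9)(-2) − (-3)(1.5) = 22.5
P_4→P_5: (-3)(-6) − (4)(-2) = 26
P_5→P_6: (4)(4) − (4)(-6) = 40
P_6→P_1: (4)(5) − (-1.5)(4) = 26
Σ = 176
Signed area = Σ/2 = 88 (positive ⇒ counter-clockwise traversal).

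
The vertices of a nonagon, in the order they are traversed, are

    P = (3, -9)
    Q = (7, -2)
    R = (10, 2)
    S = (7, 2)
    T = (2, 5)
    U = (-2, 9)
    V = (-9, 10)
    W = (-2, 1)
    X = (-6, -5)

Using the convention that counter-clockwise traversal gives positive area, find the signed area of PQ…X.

156.5

Σ = (57) + (34) + (6) + (31) + (28) + (61) + (11) + (16) + (69) = 313
Signed area = Σ/2 = 156.5 (positive ⇒ counter-clockwise traversal).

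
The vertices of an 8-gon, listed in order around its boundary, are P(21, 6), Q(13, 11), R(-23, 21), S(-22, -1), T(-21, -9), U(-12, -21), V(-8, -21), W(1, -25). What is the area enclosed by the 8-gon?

Apply Gauss's area formula: 2A = Σ (x_i·y_{i+1} − x_{i+1}·y_i), indices taken mod 8.
P→Q: (21)(11) − (13)(6) = 153
Q→R: (13)(21) − (-23)(11) = 526
R→S: (-23)(-1) − (-22)(21) = 485
S→T: (-22)(-9) − (-21)(-1) = 177
T→U: (-21)(-21) − (-12)(-9) = 333
U→V: (-12)(-21) − (-8)(-21) = 84
V→W: (-8)(-25) − (1)(-21) = 221
W→P: (1)(6) − (21)(-25) = 531
Σ = 2510
Area = |Σ|/2 = 1255.

1255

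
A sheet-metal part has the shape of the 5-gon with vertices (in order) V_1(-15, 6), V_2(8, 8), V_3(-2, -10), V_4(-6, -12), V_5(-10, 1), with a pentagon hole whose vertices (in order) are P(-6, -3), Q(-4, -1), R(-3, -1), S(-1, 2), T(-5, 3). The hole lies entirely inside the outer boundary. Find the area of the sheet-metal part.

205.5

Outer boundary:
V_1→V_2: (-15)(8) − (8)(6) = -168
V_2→V_3: (8)(-10) − (-2)(8) = -64
V_3→V_4: (-2)(-12) − (-6)(-10) = -36
V_4→V_5: (-6)(1) − (-10)(-12) = -126
V_5→V_1: (-10)(6) − (-15)(1) = -45
Σ = -439
Area = |Σ|/2 = 219.5.
Hole:
Cross-terms: -6, 1, -7, 7, 33  ⇒  Σ = 28
Area = |Σ|/2 = 14.
Net area = 219.5 − 14 = 205.5.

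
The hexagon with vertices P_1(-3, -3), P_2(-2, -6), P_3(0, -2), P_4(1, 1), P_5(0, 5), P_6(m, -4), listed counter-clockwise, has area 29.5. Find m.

The doubled signed area Σ (x_i y_{i+1} − x_{i+1} y_i) is linear in m.
With m=0 it equals 11; the coefficient of m is -8 (from the two edges through P_6).
So -8·m + 11 = 2·29.5 = 59 ⇒ m = -6.

-6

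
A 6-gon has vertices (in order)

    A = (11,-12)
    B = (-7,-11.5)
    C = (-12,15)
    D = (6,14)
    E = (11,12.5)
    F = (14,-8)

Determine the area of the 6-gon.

Σ = (-210.5) + (-243) + (-258) + (-79) + (-263) + (-80) = -1133.5
Area = |Σ|/2 = 566.75.

566.75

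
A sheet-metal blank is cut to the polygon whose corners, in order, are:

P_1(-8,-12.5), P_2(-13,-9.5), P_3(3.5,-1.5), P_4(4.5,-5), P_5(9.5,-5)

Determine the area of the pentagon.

Apply the surveyor's formula: 2A = Σ (x_i·y_{i+1} − x_{i+1}·y_i), indices taken mod 5.
Cross-terms: -86.5, 52.75, -10.75, 25, -158.75  ⇒  Σ = -178.25
Area = |Σ|/2 = 89.125.

89.125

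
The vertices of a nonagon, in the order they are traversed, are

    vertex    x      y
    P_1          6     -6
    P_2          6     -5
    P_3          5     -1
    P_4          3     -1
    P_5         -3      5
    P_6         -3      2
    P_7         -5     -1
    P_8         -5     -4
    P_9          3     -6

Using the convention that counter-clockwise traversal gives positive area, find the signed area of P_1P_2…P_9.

Apply the shoelace (surveyor's) formula: 2A = Σ (x_i·y_{i+1} − x_{i+1}·y_i), indices taken mod 9.
P_1→P_2: (6)(-5) − (6)(-6) = 6
P_2→P_3: (6)(-1) − (5)(-5) = 19
P_3→P_4: (5)(-1) − (3)(-1) = -2
P_4→P_5: (3)(5) − (-3)(-1) = 12
P_5→P_6: (-3)(2) − (-3)(5) = 9
P_6→P_7: (-3)(-1) − (-5)(2) = 13
P_7→P_8: (-5)(-4) − (-5)(-1) = 15
P_8→P_9: (-5)(-6) − (3)(-4) = 42
P_9→P_1: (3)(-6) − (6)(-6) = 18
Σ = 132
Signed area = Σ/2 = 66 (positive ⇒ counter-clockwise traversal).

66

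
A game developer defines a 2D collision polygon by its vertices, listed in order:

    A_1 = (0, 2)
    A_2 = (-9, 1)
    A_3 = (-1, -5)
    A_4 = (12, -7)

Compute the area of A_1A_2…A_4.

Apply the shoelace formula: 2A = Σ (x_i·y_{i+1} − x_{i+1}·y_i), indices taken mod 4.
A_1→A_2: (0)(1) − (-9)(2) = 18
A_2→A_3: (-9)(-5) − (-1)(1) = 46
A_3→A_4: (-1)(-7) − (12)(-5) = 67
A_4→A_1: (12)(2) − (0)(-7) = 24
Σ = 155
Area = |Σ|/2 = 77.5.

77.5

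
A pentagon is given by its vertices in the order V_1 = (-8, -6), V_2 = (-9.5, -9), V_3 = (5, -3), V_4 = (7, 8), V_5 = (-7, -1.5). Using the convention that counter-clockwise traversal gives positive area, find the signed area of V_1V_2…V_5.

Apply the shoelace formula: 2A = Σ (x_i·y_{i+1} − x_{i+1}·y_i), indices taken mod 5.
V_1→V_2: (-8)(-9) − (-9.5)(-6) = 15
V_2→V_3: (-9.5)(-3) − (5)(-9) = 73.5
V_3→V_4: (5)(8) − (7)(-3) = 61
V_4→V_5: (7)(-1.5) − (-7)(8) = 45.5
V_5→V_1: (-7)(-6) − (-8)(-1.5) = 30
Σ = 225
Signed area = Σ/2 = 112.5 (positive ⇒ counter-clockwise traversal).

112.5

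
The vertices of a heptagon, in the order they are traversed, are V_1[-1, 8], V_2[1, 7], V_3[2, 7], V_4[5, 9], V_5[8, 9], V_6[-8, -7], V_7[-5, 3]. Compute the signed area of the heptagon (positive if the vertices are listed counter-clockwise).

-73

Apply the shoelace formula: 2A = Σ (x_i·y_{i+1} − x_{i+1}·y_i), indices taken mod 7.
Σ = (-15) + (-7) + (-17) + (-27) + (16) + (-59) + (-37) = -146
Signed area = Σ/2 = -73 (negative ⇒ clockwise traversal).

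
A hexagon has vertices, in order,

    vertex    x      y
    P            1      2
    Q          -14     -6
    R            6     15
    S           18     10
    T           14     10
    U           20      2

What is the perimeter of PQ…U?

92

|PQ| = √((-15)² + (-8)²) = √289 = 17
|QR| = √((20)² + (21)²) = √841 = 29
|RS| = √((12)² + (-5)²) = √169 = 13
|ST| = √((-4)² + (0)²) = √16 = 4
|TU| = √((6)² + (-8)²) = √100 = 10
|UP| = √((-19)² + (0)²) = √361 = 19
Perimeter = 17 + 29 + 13 + 4 + 10 + 19 = 92.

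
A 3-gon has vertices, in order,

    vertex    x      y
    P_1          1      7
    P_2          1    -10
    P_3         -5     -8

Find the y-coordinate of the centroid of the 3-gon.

-11/3

Apply the shoelace (surveyor's) formula. First the cross-terms c_i = x_i·y_{i+1} − x_{i+1}·y_i:
  -17, -58, -27  ⇒  2A = -102, A = -51.
Then Σ (y_i + y_{i+1})·c_i = 1122, so ȳ = 1122 / (6·(-51)) = -11/3.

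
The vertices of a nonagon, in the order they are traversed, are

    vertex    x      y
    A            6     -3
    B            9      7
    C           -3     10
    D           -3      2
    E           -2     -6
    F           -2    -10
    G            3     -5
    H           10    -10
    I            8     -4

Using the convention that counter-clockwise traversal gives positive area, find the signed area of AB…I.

A→B: (6)(7) − (9)(-3) = 69
B→C: (9)(10) − (-3)(7) = 111
C→D: (-3)(2) − (-3)(10) = 24
D→E: (-3)(-6) − (-2)(2) = 22
E→F: (-2)(-10) − (-2)(-6) = 8
F→G: (-2)(-5) − (3)(-10) = 40
G→H: (3)(-10) − (10)(-5) = 20
H→I: (10)(-4) − (8)(-10) = 40
I→A: (8)(-3) − (6)(-4) = 0
Σ = 334
Signed area = Σ/2 = 167 (positive ⇒ counter-clockwise traversal).

167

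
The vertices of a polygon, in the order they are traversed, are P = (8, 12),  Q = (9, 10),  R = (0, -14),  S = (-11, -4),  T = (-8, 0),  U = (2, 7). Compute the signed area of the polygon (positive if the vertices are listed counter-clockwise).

-214

Apply Gauss's area formula: 2A = Σ (x_i·y_{i+1} − x_{i+1}·y_i), indices taken mod 6.
Cross-terms: -28, -126, -154, -32, -56, -32  ⇒  Σ = -428
Signed area = Σ/2 = -214 (negative ⇒ clockwise traversal).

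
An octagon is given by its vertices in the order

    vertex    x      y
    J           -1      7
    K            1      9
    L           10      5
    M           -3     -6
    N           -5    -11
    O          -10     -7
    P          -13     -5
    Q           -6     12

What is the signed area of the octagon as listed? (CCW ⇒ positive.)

-237.5

Apply the surveyor's formula: 2A = Σ (x_i·y_{i+1} − x_{i+1}·y_i), indices taken mod 8.
Σ = (-16) + (-85) + (-45) + (3) + (-75) + (-41) + (-186) + (-30) = -475
Signed area = Σ/2 = -237.5 (negative ⇒ clockwise traversal).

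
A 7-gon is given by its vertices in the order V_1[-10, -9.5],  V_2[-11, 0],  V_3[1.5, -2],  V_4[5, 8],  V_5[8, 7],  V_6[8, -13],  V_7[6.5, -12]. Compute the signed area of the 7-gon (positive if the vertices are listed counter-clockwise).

-221.375

Apply Gauss's area formula: 2A = Σ (x_i·y_{i+1} − x_{i+1}·y_i), indices taken mod 7.
Cross-terms: -104.5, 22, 22, -29, -160, -11.5, -181.75  ⇒  Σ = -442.75
Signed area = Σ/2 = -221.375 (negative ⇒ clockwise traversal).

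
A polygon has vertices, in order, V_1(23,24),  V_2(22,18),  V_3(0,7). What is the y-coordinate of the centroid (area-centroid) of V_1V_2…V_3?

49/3

Apply Gauss's area formula. First the cross-terms c_i = x_i·y_{i+1} − x_{i+1}·y_i:
  -114, 154, -161  ⇒  2A = -121, A = -60.5.
Then Σ (y_i + y_{i+1})·c_i = -5929, so ȳ = -5929 / (6·(-60.5)) = 49/3.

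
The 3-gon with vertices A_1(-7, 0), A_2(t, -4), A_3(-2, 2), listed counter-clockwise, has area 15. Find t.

Write out the shoelace sum; only the two edges meeting at A_2 involve t:
2·Area = [((-7)·(-4) − t·0) + (t·2 − (-2)·(-4))] + 14
       = 2·t + 34 = 30
⇒ t = -2.

-2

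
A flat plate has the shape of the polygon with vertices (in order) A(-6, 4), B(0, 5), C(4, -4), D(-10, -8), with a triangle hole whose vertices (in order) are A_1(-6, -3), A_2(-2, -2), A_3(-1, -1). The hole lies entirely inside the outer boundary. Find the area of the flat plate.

103.5

Outer boundary:
Apply the shoelace (surveyor's) formula: 2A = Σ (x_i·y_{i+1} − x_{i+1}·y_i), indices taken mod 4.
Cross-terms: -30, -20, -72, -88  ⇒  Σ = -210
Area = |Σ|/2 = 105.
Hole:
Cross-terms: 6, 0, -3  ⇒  Σ = 3
Area = |Σ|/2 = 1.5.
Net area = 105 − 1.5 = 103.5.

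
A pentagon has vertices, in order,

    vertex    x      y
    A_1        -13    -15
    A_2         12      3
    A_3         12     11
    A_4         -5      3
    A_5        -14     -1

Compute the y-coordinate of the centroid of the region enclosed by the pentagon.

-41/33

Apply the shoelace formula. First the cross-terms c_i = x_i·y_{i+1} − x_{i+1}·y_i:
  141, 96, 91, 47, 197  ⇒  2A = 572, A = 286.
Then Σ (y_i + y_{i+1})·c_i = -2132, so ȳ = -2132 / (6·286) = -41/33.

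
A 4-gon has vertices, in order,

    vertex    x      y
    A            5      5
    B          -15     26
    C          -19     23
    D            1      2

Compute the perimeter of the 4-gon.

68

|AB| = √((-20)² + (21)²) = √841 = 29
|BC| = √((-4)² + (-3)²) = √25 = 5
|CD| = √((20)² + (-21)²) = √841 = 29
|DA| = √((4)² + (3)²) = √25 = 5
Perimeter = 29 + 5 + 29 + 5 = 68.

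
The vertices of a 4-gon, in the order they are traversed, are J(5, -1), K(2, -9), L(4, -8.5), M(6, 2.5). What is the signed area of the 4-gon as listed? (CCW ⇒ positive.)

9.25

Apply the shoelace (surveyor's) formula: 2A = Σ (x_i·y_{i+1} − x_{i+1}·y_i), indices taken mod 4.
Cross-terms: -43, 19, 61, -18.5  ⇒  Σ = 18.5
Signed area = Σ/2 = 9.25 (positive ⇒ counter-clockwise traversal).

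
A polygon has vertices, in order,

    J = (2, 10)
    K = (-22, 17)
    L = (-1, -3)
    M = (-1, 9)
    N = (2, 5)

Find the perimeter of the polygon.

|JK| = √((-24)² + (7)²) = √625 = 25
|KL| = √((21)² + (-20)²) = √841 = 29
|LM| = √((0)² + (12)²) = √144 = 12
|MN| = √((3)² + (-4)²) = √25 = 5
|NJ| = √((0)² + (5)²) = √25 = 5
Perimeter = 25 + 29 + 12 + 5 + 5 = 76.

76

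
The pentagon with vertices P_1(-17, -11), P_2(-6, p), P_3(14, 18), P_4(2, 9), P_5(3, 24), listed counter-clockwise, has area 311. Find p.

Write out the shoelace sum; only the two edges meeting at P_2 involve p:
2·Area = [((-17)·p − (-6)·(-11)) + ((-6)·18 − 14·p)] + 486
       = -31·p + 312 = 622
⇒ p = -10.

-10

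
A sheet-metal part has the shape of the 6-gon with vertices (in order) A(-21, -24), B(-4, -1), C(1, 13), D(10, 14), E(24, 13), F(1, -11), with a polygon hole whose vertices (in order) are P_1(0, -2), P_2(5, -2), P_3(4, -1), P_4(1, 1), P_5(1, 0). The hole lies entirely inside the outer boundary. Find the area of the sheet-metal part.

Outer boundary:
Apply the surveyor's formula: 2A = Σ (x_i·y_{i+1} − x_{i+1}·y_i), indices taken mod 6.
A→B: (-21)(-1) − (-4)(-24) = -75
B→C: (-4)(13) − (1)(-1) = -51
C→D: (1)(14) − (10)(13) = -116
D→E: (10)(13) − (24)(14) = -206
E→F: (24)(-11) − (1)(13) = -277
F→A: (1)(-24) − (-21)(-11) = -255
Σ = -980
Area = |Σ|/2 = 490.
Hole:
Apply the surveyor's formula: 2A = Σ (x_i·y_{i+1} − x_{i+1}·y_i), indices taken mod 5.
Σ = (10) + (3) + (5) + (-1) + (-2) = 15
Area = |Σ|/2 = 7.5.
Net area = 490 − 7.5 = 482.5.

482.5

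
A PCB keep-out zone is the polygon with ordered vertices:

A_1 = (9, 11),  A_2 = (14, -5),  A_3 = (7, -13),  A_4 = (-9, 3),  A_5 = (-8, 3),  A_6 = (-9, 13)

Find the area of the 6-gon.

369

Σ = (-199) + (-147) + (-96) + (-3) + (-77) + (-216) = -738
Area = |Σ|/2 = 369.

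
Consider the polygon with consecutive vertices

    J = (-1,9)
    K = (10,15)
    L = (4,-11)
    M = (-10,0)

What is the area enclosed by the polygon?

237.5

Apply the shoelace formula: 2A = Σ (x_i·y_{i+1} − x_{i+1}·y_i), indices taken mod 4.
Cross-terms: -105, -170, -110, -90  ⇒  Σ = -475
Area = |Σ|/2 = 237.5.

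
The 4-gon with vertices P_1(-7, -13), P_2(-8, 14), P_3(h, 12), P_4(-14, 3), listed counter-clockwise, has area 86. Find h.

The doubled signed area Σ (x_i y_{i+1} − x_{i+1} y_i) is linear in h.
With h=0 it equals 73; the coefficient of h is -11 (from the two edges through P_3).
So -11·h + 73 = 2·86 = 172 ⇒ h = -9.

-9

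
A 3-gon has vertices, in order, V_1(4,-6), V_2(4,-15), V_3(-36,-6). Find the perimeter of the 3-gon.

|V_1V_2| = √((0)² + (-9)²) = √81 = 9
|V_2V_3| = √((-40)² + (9)²) = √1681 = 41
|V_3V_1| = √((40)² + (0)²) = √1600 = 40
Perimeter = 9 + 41 + 40 = 90.

90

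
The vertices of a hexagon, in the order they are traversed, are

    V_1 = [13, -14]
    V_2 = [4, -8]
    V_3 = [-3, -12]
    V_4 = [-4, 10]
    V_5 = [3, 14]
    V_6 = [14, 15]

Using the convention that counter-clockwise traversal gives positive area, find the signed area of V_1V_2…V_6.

-413

Apply the shoelace (surveyor's) formula: 2A = Σ (x_i·y_{i+1} − x_{i+1}·y_i), indices taken mod 6.
V_1→V_2: (13)(-8) − (4)(-14) = -48
V_2→V_3: (4)(-12) − (-3)(-8) = -72
V_3→V_4: (-3)(10) − (-4)(-12) = -78
V_4→V_5: (-4)(14) − (3)(10) = -86
V_5→V_6: (3)(15) − (14)(14) = -151
V_6→V_1: (14)(-14) − (13)(15) = -391
Σ = -826
Signed area = Σ/2 = -413 (negative ⇒ clockwise traversal).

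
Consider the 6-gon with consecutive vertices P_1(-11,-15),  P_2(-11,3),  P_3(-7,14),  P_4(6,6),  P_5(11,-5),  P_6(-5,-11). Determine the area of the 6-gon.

Apply the shoelace (surveyor's) formula: 2A = Σ (x_i·y_{i+1} − x_{i+1}·y_i), indices taken mod 6.
Σ = (-198) + (-133) + (-126) + (-96) + (-146) + (-46) = -745
Area = |Σ|/2 = 372.5.

372.5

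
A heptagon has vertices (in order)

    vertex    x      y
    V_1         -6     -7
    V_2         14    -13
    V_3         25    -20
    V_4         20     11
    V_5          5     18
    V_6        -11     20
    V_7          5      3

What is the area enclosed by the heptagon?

674.5

Apply the surveyor's formula: 2A = Σ (x_i·y_{i+1} − x_{i+1}·y_i), indices taken mod 7.
Σ = (176) + (45) + (675) + (305) + (298) + (-133) + (-17) = 1349
Area = |Σ|/2 = 674.5.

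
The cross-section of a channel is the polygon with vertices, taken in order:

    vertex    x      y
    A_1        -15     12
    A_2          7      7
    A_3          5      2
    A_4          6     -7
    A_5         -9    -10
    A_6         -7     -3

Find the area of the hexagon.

Cross-terms: -189, -21, -47, -123, -43, -129  ⇒  Σ = -552
Area = |Σ|/2 = 276.

276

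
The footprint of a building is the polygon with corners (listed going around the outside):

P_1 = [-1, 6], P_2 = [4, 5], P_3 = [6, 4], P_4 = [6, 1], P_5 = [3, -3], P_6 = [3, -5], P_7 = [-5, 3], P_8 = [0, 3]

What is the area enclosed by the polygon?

Apply the shoelace (surveyor's) formula: 2A = Σ (x_i·y_{i+1} − x_{i+1}·y_i), indices taken mod 8.
P_1→P_2: (-1)(5) − (4)(6) = -29
P_2→P_3: (4)(4) − (6)(5) = -14
P_3→P_4: (6)(1) − (6)(4) = -18
P_4→P_5: (6)(-3) − (3)(1) = -21
P_5→P_6: (3)(-5) − (3)(-3) = -6
P_6→P_7: (3)(3) − (-5)(-5) = -16
P_7→P_8: (-5)(3) − (0)(3) = -15
P_8→P_1: (0)(6) − (-1)(3) = 3
Σ = -116
Area = |Σ|/2 = 58.

58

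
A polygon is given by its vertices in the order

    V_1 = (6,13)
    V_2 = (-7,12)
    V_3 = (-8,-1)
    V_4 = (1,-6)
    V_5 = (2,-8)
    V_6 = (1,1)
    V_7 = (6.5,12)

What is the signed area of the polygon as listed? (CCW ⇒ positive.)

Apply the shoelace (surveyor's) formula: 2A = Σ (x_i·y_{i+1} − x_{i+1}·y_i), indices taken mod 7.
V_1→V_2: (6)(12) − (-7)(13) = 163
V_2→V_3: (-7)(-1) − (-8)(12) = 103
V_3→V_4: (-8)(-6) − (1)(-1) = 49
V_4→V_5: (1)(-8) − (2)(-6) = 4
V_5→V_6: (2)(1) − (1)(-8) = 10
V_6→V_7: (1)(12) − (6.5)(1) = 5.5
V_7→V_1: (6.5)(13) − (6)(12) = 12.5
Σ = 347
Signed area = Σ/2 = 173.5 (positive ⇒ counter-clockwise traversal).

173.5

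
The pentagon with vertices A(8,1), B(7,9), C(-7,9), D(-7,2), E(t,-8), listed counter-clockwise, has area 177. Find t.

Write out the shoelace sum; only the two edges meeting at E involve t:
2·Area = [((-7)·(-8) − t·2) + (t·1 − 8·(-8))] + 240
       = -1·t + 360 = 354
⇒ t = 6.

6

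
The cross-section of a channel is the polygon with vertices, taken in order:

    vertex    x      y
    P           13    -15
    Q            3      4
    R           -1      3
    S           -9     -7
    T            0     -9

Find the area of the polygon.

Σ = (97) + (13) + (34) + (81) + (117) = 342
Area = |Σ|/2 = 171.

171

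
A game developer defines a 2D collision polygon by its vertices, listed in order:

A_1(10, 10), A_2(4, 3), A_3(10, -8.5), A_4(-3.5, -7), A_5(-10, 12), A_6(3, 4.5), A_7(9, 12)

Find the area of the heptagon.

200.625

Apply the surveyor's formula: 2A = Σ (x_i·y_{i+1} − x_{i+1}·y_i), indices taken mod 7.
Σ = (-10) + (-64) + (-99.75) + (-112) + (-81) + (-4.5) + (-30) = -401.25
Area = |Σ|/2 = 200.625.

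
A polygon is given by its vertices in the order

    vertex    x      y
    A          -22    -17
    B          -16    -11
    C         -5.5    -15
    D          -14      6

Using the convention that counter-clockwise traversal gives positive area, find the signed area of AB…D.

A→B: (-22)(-11) − (-16)(-17) = -30
B→C: (-16)(-15) − (-5.5)(-11) = 179.5
C→D: (-5.5)(6) − (-14)(-15) = -243
D→A: (-14)(-17) − (-22)(6) = 370
Σ = 276.5
Signed area = Σ/2 = 138.25 (positive ⇒ counter-clockwise traversal).

138.25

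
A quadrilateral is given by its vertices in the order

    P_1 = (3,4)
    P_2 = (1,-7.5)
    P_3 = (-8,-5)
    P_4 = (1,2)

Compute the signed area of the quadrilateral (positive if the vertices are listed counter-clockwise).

Apply the shoelace (surveyor's) formula: 2A = Σ (x_i·y_{i+1} − x_{i+1}·y_i), indices taken mod 4.
Σ = (-26.5) + (-65) + (-11) + (-2) = -104.5
Signed area = Σ/2 = -52.25 (negative ⇒ clockwise traversal).

-52.25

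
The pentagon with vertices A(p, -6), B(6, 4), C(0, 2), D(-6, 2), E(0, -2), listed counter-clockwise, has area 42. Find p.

2

Write out the shoelace sum; only the two edges meeting at A involve p:
2·Area = [(0·(-6) − p·(-2)) + (p·4 − 6·(-6))] + 36
       = 6·p + 72 = 84
⇒ p = 2.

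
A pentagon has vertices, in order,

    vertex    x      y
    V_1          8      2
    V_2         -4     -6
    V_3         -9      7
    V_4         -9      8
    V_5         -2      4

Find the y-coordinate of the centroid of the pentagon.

171/187

Apply Gauss's area formula. First the cross-terms c_i = x_i·y_{i+1} − x_{i+1}·y_i:
  -40, -82, -9, -20, -36  ⇒  2A = -187, A = -93.5.
Then Σ (y_i + y_{i+1})·c_i = -513, so ȳ = -513 / (6·(-93.5)) = 171/187.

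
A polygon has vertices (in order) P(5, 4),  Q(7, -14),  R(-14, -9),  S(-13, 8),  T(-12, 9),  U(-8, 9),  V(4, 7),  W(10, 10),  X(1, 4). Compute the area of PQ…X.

Σ = (-98) + (-259) + (-229) + (-21) + (-36) + (-92) + (-30) + (30) + (-16) = -751
Area = |Σ|/2 = 375.5.

375.5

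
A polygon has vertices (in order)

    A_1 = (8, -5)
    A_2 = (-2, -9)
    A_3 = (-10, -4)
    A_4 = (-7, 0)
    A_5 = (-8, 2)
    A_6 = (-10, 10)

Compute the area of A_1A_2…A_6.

148

A_1→A_2: (8)(-9) − (-2)(-5) = -82
A_2→A_3: (-2)(-4) − (-10)(-9) = -82
A_3→A_4: (-10)(0) − (-7)(-4) = -28
A_4→A_5: (-7)(2) − (-8)(0) = -14
A_5→A_6: (-8)(10) − (-10)(2) = -60
A_6→A_1: (-10)(-5) − (8)(10) = -30
Σ = -296
Area = |Σ|/2 = 148.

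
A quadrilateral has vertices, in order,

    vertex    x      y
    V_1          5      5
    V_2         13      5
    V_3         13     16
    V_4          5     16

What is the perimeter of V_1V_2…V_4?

|V_1V_2| = √((8)² + (0)²) = √64 = 8
|V_2V_3| = √((0)² + (11)²) = √121 = 11
|V_3V_4| = √((-8)² + (0)²) = √64 = 8
|V_4V_1| = √((0)² + (-11)²) = √121 = 11
Perimeter = 8 + 11 + 8 + 11 = 38.

38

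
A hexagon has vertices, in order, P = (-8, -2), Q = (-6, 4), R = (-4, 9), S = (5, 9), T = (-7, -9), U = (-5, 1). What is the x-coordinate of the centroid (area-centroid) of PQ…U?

-423/179

Apply the shoelace (surveyor's) formula. First the cross-terms c_i = x_i·y_{i+1} − x_{i+1}·y_i:
  -44, -38, -81, 18, -52, 18  ⇒  2A = -179, A = -89.5.
Then Σ (x_i + x_{i+1})·c_i = 1269, so x̄ = 1269 / (6·(-89.5)) = -423/179.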